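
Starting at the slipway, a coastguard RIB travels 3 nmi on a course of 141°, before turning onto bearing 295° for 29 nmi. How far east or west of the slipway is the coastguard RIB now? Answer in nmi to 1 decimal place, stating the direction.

24.4 nmi west

Leg 1 (141°, 3 nmi): east 3 sin 141° = 1.89, north 3 cos 141° = -2.33
Leg 2 (295°, 29 nmi): east 29 sin 295° = -26.28, north 29 cos 295° = 12.26
Net east component: -24.39 nmi.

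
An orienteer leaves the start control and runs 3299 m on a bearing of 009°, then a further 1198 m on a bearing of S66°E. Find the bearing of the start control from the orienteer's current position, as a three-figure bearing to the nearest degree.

210°

Leg 1 (009°, 3299 m): east 3299 sin 9° = 516.08, north 3299 cos 9° = 3258.38
Leg 2 (S66°E, 1198 m): east 1198 sin 114° = 1094.43, north 1198 cos 114° = -487.27
Net displacement: 1610.50 east, 2771.11 north. Direction back to start is (-1610.50, -2771.11): bearing = atan2(-1610.50, -2771.11) mod 360° = 210.16° ≈ 210°.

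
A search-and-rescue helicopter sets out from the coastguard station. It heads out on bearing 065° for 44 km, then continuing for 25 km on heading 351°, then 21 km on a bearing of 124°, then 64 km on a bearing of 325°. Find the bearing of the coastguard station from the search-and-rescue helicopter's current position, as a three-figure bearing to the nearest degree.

Leg 1 (065°, 44 km): east 44 sin 65° = 39.88, north 44 cos 65° = 18.60
Leg 2 (351°, 25 km): east 25 sin 351° = -3.91, north 25 cos 351° = 24.69
Leg 3 (124°, 21 km): east 21 sin 124° = 17.41, north 21 cos 124° = -11.74
Leg 4 (325°, 64 km): east 64 sin 325° = -36.71, north 64 cos 325° = 52.43
Net displacement: 16.67 east, 83.97 north. Direction back to start is (-16.67, -83.97): bearing = atan2(-16.67, -83.97) mod 360° = 191.23° ≈ 191°.

191°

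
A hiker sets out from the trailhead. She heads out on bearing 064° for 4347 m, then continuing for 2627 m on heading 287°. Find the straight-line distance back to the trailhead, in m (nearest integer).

Leg 1 (064°, 4347 m): east 4347 sin 64° = 3907.06, north 4347 cos 64° = 1905.60
Leg 2 (287°, 2627 m): east 2627 sin 287° = -2512.21, north 2627 cos 287° = 768.06
Net: 1394.85 east, 2673.66 north. Distance = √((1394.85)² + (2673.66)²) = 3015.634 m.

3016 m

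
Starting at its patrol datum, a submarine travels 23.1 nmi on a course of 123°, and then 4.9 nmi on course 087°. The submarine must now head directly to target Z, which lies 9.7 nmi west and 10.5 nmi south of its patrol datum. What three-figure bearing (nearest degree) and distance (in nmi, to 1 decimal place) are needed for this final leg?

273°, 34.0 nmi

Leg 1 (123°, 23.1 nmi): east 23.1 sin 123° = 19.37, north 23.1 cos 123° = -12.58
Leg 2 (087°, 4.9 nmi): east 4.9 sin 87° = 4.89, north 4.9 cos 87° = 0.26
Current position: (24.27, -12.32). Target: (-9.7, -10.5). Remaining: Δeast = -33.97, Δnorth = 1.82.
Bearing = atan2(-33.97, 1.82) mod 360° = 273.08°; distance = √((-33.97)² + (1.82)²) = 34.016 nmi.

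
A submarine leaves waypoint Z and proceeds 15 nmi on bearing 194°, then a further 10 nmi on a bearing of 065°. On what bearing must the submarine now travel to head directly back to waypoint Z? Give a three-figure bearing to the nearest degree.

332°

Leg 1 (194°, 15 nmi): east 15 sin 194° = -3.63, north 15 cos 194° = -14.55
Leg 2 (065°, 10 nmi): east 10 sin 65° = 9.06, north 10 cos 65° = 4.23
Net displacement: 5.43 east, -10.33 north. Direction back to start is (-5.43, 10.33): bearing = atan2(-5.43, 10.33) mod 360° = 332.25° ≈ 332°.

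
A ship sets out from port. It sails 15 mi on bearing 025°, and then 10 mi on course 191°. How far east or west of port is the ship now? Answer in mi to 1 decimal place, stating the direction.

4.4 mi east

Leg 1 (025°, 15 mi): east 15 sin 25° = 6.34, north 15 cos 25° = 13.59
Leg 2 (191°, 10 mi): east 10 sin 191° = -1.91, north 10 cos 191° = -9.82
Net east component: 4.43 mi.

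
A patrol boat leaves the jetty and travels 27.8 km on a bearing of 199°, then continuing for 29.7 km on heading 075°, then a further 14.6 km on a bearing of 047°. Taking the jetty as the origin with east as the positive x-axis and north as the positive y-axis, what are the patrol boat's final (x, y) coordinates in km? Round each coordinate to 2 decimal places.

Leg 1 (199°, 27.8 km): east 27.8 sin 199° = -9.05, north 27.8 cos 199° = -26.29
Leg 2 (075°, 29.7 km): east 29.7 sin 75° = 28.69, north 29.7 cos 75° = 7.69
Leg 3 (047°, 14.6 km): east 14.6 sin 47° = 10.68, north 14.6 cos 47° = 9.96
Summing: 30.31 km east, -8.64 km north → (30.31, -8.64).

(30.31, -8.64)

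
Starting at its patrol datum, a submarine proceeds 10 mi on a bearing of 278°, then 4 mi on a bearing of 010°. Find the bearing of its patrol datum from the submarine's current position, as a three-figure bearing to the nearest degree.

120°

Leg 1 (278°, 10 mi): east 10 sin 278° = -9.90, north 10 cos 278° = 1.39
Leg 2 (010°, 4 mi): east 4 sin 10° = 0.69, north 4 cos 10° = 3.94
Net displacement: -9.21 east, 5.33 north. Direction back to start is (9.21, -5.33): bearing = atan2(9.21, -5.33) mod 360° = 120.07° ≈ 120°.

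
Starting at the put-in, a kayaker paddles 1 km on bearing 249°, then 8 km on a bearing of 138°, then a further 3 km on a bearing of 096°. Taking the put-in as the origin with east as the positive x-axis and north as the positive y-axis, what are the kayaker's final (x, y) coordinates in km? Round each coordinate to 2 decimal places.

Leg 1 (249°, 1 km): east 1 sin 249° = -0.93, north 1 cos 249° = -0.36
Leg 2 (138°, 8 km): east 8 sin 138° = 5.35, north 8 cos 138° = -5.95
Leg 3 (096°, 3 km): east 3 sin 96° = 2.98, north 3 cos 96° = -0.31
Summing: 7.40 km east, -6.62 km north → (7.40, -6.62).

(7.40, -6.62)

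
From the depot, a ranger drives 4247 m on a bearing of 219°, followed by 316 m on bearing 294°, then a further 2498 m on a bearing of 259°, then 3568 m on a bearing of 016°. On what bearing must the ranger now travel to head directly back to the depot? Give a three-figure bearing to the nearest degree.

087°

Leg 1 (219°, 4247 m): east 4247 sin 219° = -2672.72, north 4247 cos 219° = -3300.54
Leg 2 (294°, 316 m): east 316 sin 294° = -288.68, north 316 cos 294° = 128.53
Leg 3 (259°, 2498 m): east 2498 sin 259° = -2452.10, north 2498 cos 259° = -476.64
Leg 4 (016°, 3568 m): east 3568 sin 16° = 983.47, north 3568 cos 16° = 3429.78
Net displacement: -4430.03 east, -218.87 north. Direction back to start is (4430.03, 218.87): bearing = atan2(4430.03, 218.87) mod 360° = 87.17° ≈ 087°.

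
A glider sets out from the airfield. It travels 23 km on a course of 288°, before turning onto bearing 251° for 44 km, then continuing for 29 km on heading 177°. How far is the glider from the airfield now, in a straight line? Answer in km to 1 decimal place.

Leg 1 (288°, 23 km): east 23 sin 288° = -21.87, north 23 cos 288° = 7.11
Leg 2 (251°, 44 km): east 44 sin 251° = -41.60, north 44 cos 251° = -14.32
Leg 3 (177°, 29 km): east 29 sin 177° = 1.52, north 29 cos 177° = -28.96
Net: -61.96 east, -36.18 north. Distance = √((-61.96)² + (-36.18)²) = 71.748 km.

71.7 km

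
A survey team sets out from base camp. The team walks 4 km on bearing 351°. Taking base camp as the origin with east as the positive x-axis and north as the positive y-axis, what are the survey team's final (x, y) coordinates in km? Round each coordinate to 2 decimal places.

(-0.63, 3.95)

Leg 1 (351°, 4 km): east 4 sin 351° = -0.63, north 4 cos 351° = 3.95
Summing: -0.63 km east, 3.95 km north → (-0.63, 3.95).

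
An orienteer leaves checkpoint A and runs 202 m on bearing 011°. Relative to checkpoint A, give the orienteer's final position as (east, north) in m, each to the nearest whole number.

Leg 1 (011°, 202 m): east 202 sin 11° = 38.54, north 202 cos 11° = 198.29
Summing: 38.54 m east, 198.29 m north → (39, 198).

(39, 198)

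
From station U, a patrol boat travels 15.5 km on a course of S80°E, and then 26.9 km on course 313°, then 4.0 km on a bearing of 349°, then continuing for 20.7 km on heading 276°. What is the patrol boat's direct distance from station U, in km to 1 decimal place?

33.7 km

Leg 1 (S80°E, 15.5 km): east 15.5 sin 100° = 15.26, north 15.5 cos 100° = -2.69
Leg 2 (313°, 26.9 km): east 26.9 sin 313° = -19.67, north 26.9 cos 313° = 18.35
Leg 3 (349°, 4.0 km): east 4.0 sin 349° = -0.76, north 4.0 cos 349° = 3.93
Leg 4 (276°, 20.7 km): east 20.7 sin 276° = -20.59, north 20.7 cos 276° = 2.16
Net: -25.76 east, 21.74 north. Distance = √((-25.76)² + (21.74)²) = 33.710 km.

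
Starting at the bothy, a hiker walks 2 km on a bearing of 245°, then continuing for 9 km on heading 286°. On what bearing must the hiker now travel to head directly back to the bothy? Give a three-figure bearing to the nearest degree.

099°

Leg 1 (245°, 2 km): east 2 sin 245° = -1.81, north 2 cos 245° = -0.85
Leg 2 (286°, 9 km): east 9 sin 286° = -8.65, north 9 cos 286° = 2.48
Net displacement: -10.46 east, 1.64 north. Direction back to start is (10.46, -1.64): bearing = atan2(10.46, -1.64) mod 360° = 98.88° ≈ 099°.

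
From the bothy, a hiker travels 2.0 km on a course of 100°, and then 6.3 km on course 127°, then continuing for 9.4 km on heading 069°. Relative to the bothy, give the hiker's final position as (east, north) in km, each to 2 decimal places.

Leg 1 (100°, 2.0 km): east 2.0 sin 100° = 1.97, north 2.0 cos 100° = -0.35
Leg 2 (127°, 6.3 km): east 6.3 sin 127° = 5.03, north 6.3 cos 127° = -3.79
Leg 3 (069°, 9.4 km): east 9.4 sin 69° = 8.78, north 9.4 cos 69° = 3.37
Summing: 15.78 km east, -0.77 km north → (15.78, -0.77).

(15.78, -0.77)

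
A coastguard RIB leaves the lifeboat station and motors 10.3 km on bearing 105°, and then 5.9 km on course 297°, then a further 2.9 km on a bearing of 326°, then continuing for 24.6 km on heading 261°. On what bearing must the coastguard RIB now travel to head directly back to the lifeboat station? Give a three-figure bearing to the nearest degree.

Leg 1 (105°, 10.3 km): east 10.3 sin 105° = 9.95, north 10.3 cos 105° = -2.67
Leg 2 (297°, 5.9 km): east 5.9 sin 297° = -5.26, north 5.9 cos 297° = 2.68
Leg 3 (326°, 2.9 km): east 2.9 sin 326° = -1.62, north 2.9 cos 326° = 2.40
Leg 4 (261°, 24.6 km): east 24.6 sin 261° = -24.30, north 24.6 cos 261° = -3.85
Net displacement: -21.23 east, -1.43 north. Direction back to start is (21.23, 1.43): bearing = atan2(21.23, 1.43) mod 360° = 86.14° ≈ 086°.

086°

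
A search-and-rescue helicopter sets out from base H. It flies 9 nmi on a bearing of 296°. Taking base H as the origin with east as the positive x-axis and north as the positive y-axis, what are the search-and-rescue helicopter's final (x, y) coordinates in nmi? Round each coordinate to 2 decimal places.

Leg 1 (296°, 9 nmi): east 9 sin 296° = -8.09, north 9 cos 296° = 3.95
Summing: -8.09 nmi east, 3.95 nmi north → (-8.09, 3.95).

(-8.09, 3.95)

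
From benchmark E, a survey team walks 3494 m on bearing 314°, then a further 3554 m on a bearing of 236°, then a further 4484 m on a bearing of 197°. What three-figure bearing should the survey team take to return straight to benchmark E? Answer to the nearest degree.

060°

Leg 1 (314°, 3494 m): east 3494 sin 314° = -2513.37, north 3494 cos 314° = 2427.14
Leg 2 (236°, 3554 m): east 3554 sin 236° = -2946.40, north 3554 cos 236° = -1987.37
Leg 3 (197°, 4484 m): east 4484 sin 197° = -1310.99, north 4484 cos 197° = -4288.07
Net displacement: -6770.77 east, -3848.31 north. Direction back to start is (6770.77, 3848.31): bearing = atan2(6770.77, 3848.31) mod 360° = 60.39° ≈ 060°.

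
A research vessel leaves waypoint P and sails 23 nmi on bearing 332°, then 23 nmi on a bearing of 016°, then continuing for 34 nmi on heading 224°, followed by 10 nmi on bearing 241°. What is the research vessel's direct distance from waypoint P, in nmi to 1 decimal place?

39.1 nmi

Leg 1 (332°, 23 nmi): east 23 sin 332° = -10.80, north 23 cos 332° = 20.31
Leg 2 (016°, 23 nmi): east 23 sin 16° = 6.34, north 23 cos 16° = 22.11
Leg 3 (224°, 34 nmi): east 34 sin 224° = -23.62, north 34 cos 224° = -24.46
Leg 4 (241°, 10 nmi): east 10 sin 241° = -8.75, north 10 cos 241° = -4.85
Net: -36.82 east, 13.11 north. Distance = √((-36.82)² + (13.11)²) = 39.087 nmi.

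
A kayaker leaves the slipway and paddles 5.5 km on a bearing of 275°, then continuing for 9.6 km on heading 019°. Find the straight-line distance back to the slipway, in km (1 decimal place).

9.8 km

Leg 1 (275°, 5.5 km): east 5.5 sin 275° = -5.48, north 5.5 cos 275° = 0.48
Leg 2 (019°, 9.6 km): east 9.6 sin 19° = 3.13, north 9.6 cos 19° = 9.08
Net: -2.35 east, 9.56 north. Distance = √((-2.35)² + (9.56)²) = 9.842 km.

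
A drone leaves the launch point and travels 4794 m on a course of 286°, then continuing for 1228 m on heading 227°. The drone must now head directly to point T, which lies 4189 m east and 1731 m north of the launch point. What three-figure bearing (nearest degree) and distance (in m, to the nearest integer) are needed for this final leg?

083°, 9775 m

Leg 1 (286°, 4794 m): east 4794 sin 286° = -4608.29, north 4794 cos 286° = 1321.41
Leg 2 (227°, 1228 m): east 1228 sin 227° = -898.10, north 1228 cos 227° = -837.49
Current position: (-5506.39, 483.91). Target: (4189, 1731). Remaining: Δeast = 9695.39, Δnorth = 1247.09.
Bearing = atan2(9695.39, 1247.09) mod 360° = 82.67°; distance = √((9695.39)² + (1247.09)²) = 9775.266 m.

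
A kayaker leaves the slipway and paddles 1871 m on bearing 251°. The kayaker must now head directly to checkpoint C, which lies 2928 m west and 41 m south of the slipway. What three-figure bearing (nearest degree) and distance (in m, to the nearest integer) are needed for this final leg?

Leg 1 (251°, 1871 m): east 1871 sin 251° = -1769.07, north 1871 cos 251° = -609.14
Current position: (-1769.07, -609.14). Target: (-2928, -41). Remaining: Δeast = -1158.93, Δnorth = 568.14.
Bearing = atan2(-1158.93, 568.14) mod 360° = 296.12°; distance = √((-1158.93)² + (568.14)²) = 1290.702 m.

296°, 1291 m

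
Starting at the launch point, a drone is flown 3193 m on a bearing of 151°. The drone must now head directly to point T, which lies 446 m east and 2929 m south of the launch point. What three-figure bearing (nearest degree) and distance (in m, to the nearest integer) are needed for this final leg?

Leg 1 (151°, 3193 m): east 3193 sin 151° = 1548.00, north 3193 cos 151° = -2792.66
Current position: (1548.00, -2792.66). Target: (446, -2929). Remaining: Δeast = -1102.00, Δnorth = -136.34.
Bearing = atan2(-1102.00, -136.34) mod 360° = 262.95°; distance = √((-1102.00)² + (-136.34)²) = 1110.399 m.

263°, 1110 m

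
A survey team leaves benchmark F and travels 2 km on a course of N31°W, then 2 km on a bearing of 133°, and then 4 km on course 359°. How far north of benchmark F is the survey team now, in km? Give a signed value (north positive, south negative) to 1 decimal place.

Leg 1 (N31°W, 2 km): east 2 sin 329° = -1.03, north 2 cos 329° = 1.71
Leg 2 (133°, 2 km): east 2 sin 133° = 1.46, north 2 cos 133° = -1.36
Leg 3 (359°, 4 km): east 4 sin 359° = -0.07, north 4 cos 359° = 4.00
Net north component: 4.35 km.

4.3 km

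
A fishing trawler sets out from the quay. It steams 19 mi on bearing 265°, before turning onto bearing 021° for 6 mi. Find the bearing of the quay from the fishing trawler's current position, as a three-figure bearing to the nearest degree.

103°

Leg 1 (265°, 19 mi): east 19 sin 265° = -18.93, north 19 cos 265° = -1.66
Leg 2 (021°, 6 mi): east 6 sin 21° = 2.15, north 6 cos 21° = 5.60
Net displacement: -16.78 east, 3.95 north. Direction back to start is (16.78, -3.95): bearing = atan2(16.78, -3.95) mod 360° = 103.23° ≈ 103°.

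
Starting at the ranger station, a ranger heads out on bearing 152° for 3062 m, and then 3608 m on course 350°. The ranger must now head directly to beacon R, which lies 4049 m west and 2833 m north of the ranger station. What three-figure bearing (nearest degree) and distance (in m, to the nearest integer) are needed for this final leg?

Leg 1 (152°, 3062 m): east 3062 sin 152° = 1437.52, north 3062 cos 152° = -2703.59
Leg 2 (350°, 3608 m): east 3608 sin 350° = -626.52, north 3608 cos 350° = 3553.19
Current position: (811.00, 849.60). Target: (-4049, 2833). Remaining: Δeast = -4860.00, Δnorth = 1983.40.
Bearing = atan2(-4860.00, 1983.40) mod 360° = 292.20°; distance = √((-4860.00)² + (1983.40)²) = 5249.139 m.

292°, 5249 m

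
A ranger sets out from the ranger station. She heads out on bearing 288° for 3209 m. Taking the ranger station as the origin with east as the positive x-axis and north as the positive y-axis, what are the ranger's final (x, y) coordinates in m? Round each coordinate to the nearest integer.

Leg 1 (288°, 3209 m): east 3209 sin 288° = -3051.94, north 3209 cos 288° = 991.64
Summing: -3051.94 m east, 991.64 m north → (-3052, 992).

(-3052, 992)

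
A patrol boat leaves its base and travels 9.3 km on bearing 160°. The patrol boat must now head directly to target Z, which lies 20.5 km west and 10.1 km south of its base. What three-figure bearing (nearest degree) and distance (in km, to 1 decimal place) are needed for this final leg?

Leg 1 (160°, 9.3 km): east 9.3 sin 160° = 3.18, north 9.3 cos 160° = -8.74
Current position: (3.18, -8.74). Target: (-20.5, -10.1). Remaining: Δeast = -23.68, Δnorth = -1.36.
Bearing = atan2(-23.68, -1.36) mod 360° = 266.71°; distance = √((-23.68)² + (-1.36)²) = 23.720 km.

267°, 23.7 km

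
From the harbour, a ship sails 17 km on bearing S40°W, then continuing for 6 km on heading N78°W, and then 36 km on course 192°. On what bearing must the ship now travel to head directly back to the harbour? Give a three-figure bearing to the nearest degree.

Leg 1 (S40°W, 17 km): east 17 sin 220° = -10.93, north 17 cos 220° = -13.02
Leg 2 (N78°W, 6 km): east 6 sin 282° = -5.87, north 6 cos 282° = 1.25
Leg 3 (192°, 36 km): east 36 sin 192° = -7.48, north 36 cos 192° = -35.21
Net displacement: -24.28 east, -46.99 north. Direction back to start is (24.28, 46.99): bearing = atan2(24.28, 46.99) mod 360° = 27.33° ≈ 027°.

027°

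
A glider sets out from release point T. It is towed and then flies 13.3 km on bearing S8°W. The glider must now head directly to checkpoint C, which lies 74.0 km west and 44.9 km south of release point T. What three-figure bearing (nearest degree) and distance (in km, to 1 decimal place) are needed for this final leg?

Leg 1 (S8°W, 13.3 km): east 13.3 sin 188° = -1.85, north 13.3 cos 188° = -13.17
Current position: (-1.85, -13.17). Target: (-74.0, -44.9). Remaining: Δeast = -72.15, Δnorth = -31.73.
Bearing = atan2(-72.15, -31.73) mod 360° = 246.26°; distance = √((-72.15)² + (-31.73)²) = 78.818 km.

246°, 78.8 km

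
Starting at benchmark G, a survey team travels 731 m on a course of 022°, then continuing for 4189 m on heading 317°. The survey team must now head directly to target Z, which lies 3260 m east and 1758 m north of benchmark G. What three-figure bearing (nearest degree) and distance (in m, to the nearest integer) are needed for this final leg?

Leg 1 (022°, 731 m): east 731 sin 22° = 273.84, north 731 cos 22° = 677.77
Leg 2 (317°, 4189 m): east 4189 sin 317° = -2856.89, north 4189 cos 317° = 3063.64
Current position: (-2583.05, 3741.41). Target: (3260, 1758). Remaining: Δeast = 5843.05, Δnorth = -1983.41.
Bearing = atan2(5843.05, -1983.41) mod 360° = 108.75°; distance = √((5843.05)² + (-1983.41)²) = 6170.511 m.

109°, 6171 m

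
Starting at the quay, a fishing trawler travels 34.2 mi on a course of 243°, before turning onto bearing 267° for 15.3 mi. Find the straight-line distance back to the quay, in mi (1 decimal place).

Leg 1 (243°, 34.2 mi): east 34.2 sin 243° = -30.47, north 34.2 cos 243° = -15.53
Leg 2 (267°, 15.3 mi): east 15.3 sin 267° = -15.28, north 15.3 cos 267° = -0.80
Net: -45.75 east, -16.33 north. Distance = √((-45.75)² + (-16.33)²) = 48.578 mi.

48.6 mi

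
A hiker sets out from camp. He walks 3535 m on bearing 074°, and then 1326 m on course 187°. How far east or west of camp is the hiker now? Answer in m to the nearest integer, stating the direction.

Leg 1 (074°, 3535 m): east 3535 sin 74° = 3398.06, north 3535 cos 74° = 974.38
Leg 2 (187°, 1326 m): east 1326 sin 187° = -161.60, north 1326 cos 187° = -1316.12
Net east component: 3236.46 m.

3236 m east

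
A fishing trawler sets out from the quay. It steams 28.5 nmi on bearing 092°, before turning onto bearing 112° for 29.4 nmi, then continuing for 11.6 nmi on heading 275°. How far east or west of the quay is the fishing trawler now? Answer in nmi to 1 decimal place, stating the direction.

Leg 1 (092°, 28.5 nmi): east 28.5 sin 92° = 28.48, north 28.5 cos 92° = -0.99
Leg 2 (112°, 29.4 nmi): east 29.4 sin 112° = 27.26, north 29.4 cos 112° = -11.01
Leg 3 (275°, 11.6 nmi): east 11.6 sin 275° = -11.56, north 11.6 cos 275° = 1.01
Net east component: 44.19 nmi.

44.2 nmi east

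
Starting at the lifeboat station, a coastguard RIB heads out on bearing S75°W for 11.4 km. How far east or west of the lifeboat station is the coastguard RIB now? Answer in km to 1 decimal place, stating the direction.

11.0 km west

Leg 1 (S75°W, 11.4 km): east 11.4 sin 255° = -11.01, north 11.4 cos 255° = -2.95
Net east component: -11.01 km.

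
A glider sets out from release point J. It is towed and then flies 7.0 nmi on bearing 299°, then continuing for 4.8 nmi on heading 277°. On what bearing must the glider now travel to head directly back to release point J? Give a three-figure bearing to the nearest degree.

Leg 1 (299°, 7.0 nmi): east 7.0 sin 299° = -6.12, north 7.0 cos 299° = 3.39
Leg 2 (277°, 4.8 nmi): east 4.8 sin 277° = -4.76, north 4.8 cos 277° = 0.58
Net displacement: -10.89 east, 3.98 north. Direction back to start is (10.89, -3.98): bearing = atan2(10.89, -3.98) mod 360° = 110.08° ≈ 110°.

110°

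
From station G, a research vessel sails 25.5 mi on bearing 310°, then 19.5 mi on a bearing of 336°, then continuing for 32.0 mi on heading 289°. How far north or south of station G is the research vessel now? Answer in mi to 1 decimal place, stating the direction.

Leg 1 (310°, 25.5 mi): east 25.5 sin 310° = -19.53, north 25.5 cos 310° = 16.39
Leg 2 (336°, 19.5 mi): east 19.5 sin 336° = -7.93, north 19.5 cos 336° = 17.81
Leg 3 (289°, 32.0 mi): east 32.0 sin 289° = -30.26, north 32.0 cos 289° = 10.42
Net north component: 44.62 mi.

44.6 mi north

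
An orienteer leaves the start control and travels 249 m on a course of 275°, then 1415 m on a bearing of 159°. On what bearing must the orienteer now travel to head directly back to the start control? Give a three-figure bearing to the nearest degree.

Leg 1 (275°, 249 m): east 249 sin 275° = -248.05, north 249 cos 275° = 21.70
Leg 2 (159°, 1415 m): east 1415 sin 159° = 507.09, north 1415 cos 159° = -1321.02
Net displacement: 259.04 east, -1299.31 north. Direction back to start is (-259.04, 1299.31): bearing = atan2(-259.04, 1299.31) mod 360° = 348.73° ≈ 349°.

349°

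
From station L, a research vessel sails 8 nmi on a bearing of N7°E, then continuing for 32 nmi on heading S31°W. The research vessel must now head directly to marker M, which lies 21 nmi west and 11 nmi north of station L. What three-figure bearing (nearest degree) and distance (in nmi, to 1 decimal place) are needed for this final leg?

350°, 31.0 nmi

Leg 1 (N7°E, 8 nmi): east 8 sin 7° = 0.97, north 8 cos 7° = 7.94
Leg 2 (S31°W, 32 nmi): east 32 sin 211° = -16.48, north 32 cos 211° = -27.43
Current position: (-15.51, -19.49). Target: (-21, 11). Remaining: Δeast = -5.49, Δnorth = 30.49.
Bearing = atan2(-5.49, 30.49) mod 360° = 349.79°; distance = √((-5.49)² + (30.49)²) = 30.980 nmi.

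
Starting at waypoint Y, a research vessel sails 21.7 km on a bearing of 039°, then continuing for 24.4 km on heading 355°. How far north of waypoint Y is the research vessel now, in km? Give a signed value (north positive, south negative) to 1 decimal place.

Leg 1 (039°, 21.7 km): east 21.7 sin 39° = 13.66, north 21.7 cos 39° = 16.86
Leg 2 (355°, 24.4 km): east 24.4 sin 355° = -2.13, north 24.4 cos 355° = 24.31
Net north component: 41.17 km.

41.2 km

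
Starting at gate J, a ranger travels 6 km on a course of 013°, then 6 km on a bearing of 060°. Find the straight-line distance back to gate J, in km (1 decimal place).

11.0 km

Leg 1 (013°, 6 km): east 6 sin 13° = 1.35, north 6 cos 13° = 5.85
Leg 2 (060°, 6 km): east 6 sin 60° = 5.20, north 6 cos 60° = 3.00
Net: 6.55 east, 8.85 north. Distance = √((6.55)² + (8.85)²) = 11.005 km.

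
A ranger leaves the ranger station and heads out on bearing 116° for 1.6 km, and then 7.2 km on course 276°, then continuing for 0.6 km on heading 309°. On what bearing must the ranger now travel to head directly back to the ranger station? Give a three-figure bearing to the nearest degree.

Leg 1 (116°, 1.6 km): east 1.6 sin 116° = 1.44, north 1.6 cos 116° = -0.70
Leg 2 (276°, 7.2 km): east 7.2 sin 276° = -7.16, north 7.2 cos 276° = 0.75
Leg 3 (309°, 0.6 km): east 0.6 sin 309° = -0.47, north 0.6 cos 309° = 0.38
Net displacement: -6.19 east, 0.43 north. Direction back to start is (6.19, -0.43): bearing = atan2(6.19, -0.43) mod 360° = 93.96° ≈ 094°.

094°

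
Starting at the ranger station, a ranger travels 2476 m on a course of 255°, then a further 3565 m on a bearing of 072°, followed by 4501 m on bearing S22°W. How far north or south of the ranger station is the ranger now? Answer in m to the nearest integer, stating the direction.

3712 m south

Leg 1 (255°, 2476 m): east 2476 sin 255° = -2391.63, north 2476 cos 255° = -640.84
Leg 2 (072°, 3565 m): east 3565 sin 72° = 3390.52, north 3565 cos 72° = 1101.65
Leg 3 (S22°W, 4501 m): east 4501 sin 202° = -1686.10, north 4501 cos 202° = -4173.25
Net north component: -3712.44 m.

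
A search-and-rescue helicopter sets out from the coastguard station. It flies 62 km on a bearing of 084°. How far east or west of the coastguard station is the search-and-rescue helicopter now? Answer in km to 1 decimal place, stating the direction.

61.7 km east

Leg 1 (084°, 62 km): east 62 sin 84° = 61.66, north 62 cos 84° = 6.48
Net east component: 61.66 km.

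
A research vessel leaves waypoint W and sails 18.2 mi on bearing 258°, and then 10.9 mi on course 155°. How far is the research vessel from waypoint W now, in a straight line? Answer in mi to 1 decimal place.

19.0 mi

Leg 1 (258°, 18.2 mi): east 18.2 sin 258° = -17.80, north 18.2 cos 258° = -3.78
Leg 2 (155°, 10.9 mi): east 10.9 sin 155° = 4.61, north 10.9 cos 155° = -9.88
Net: -13.20 east, -13.66 north. Distance = √((-13.20)² + (-13.66)²) = 18.995 mi.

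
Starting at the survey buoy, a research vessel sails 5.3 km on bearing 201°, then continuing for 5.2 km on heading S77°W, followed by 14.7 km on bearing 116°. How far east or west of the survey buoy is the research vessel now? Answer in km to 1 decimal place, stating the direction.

6.2 km east

Leg 1 (201°, 5.3 km): east 5.3 sin 201° = -1.90, north 5.3 cos 201° = -4.95
Leg 2 (S77°W, 5.2 km): east 5.2 sin 257° = -5.07, north 5.2 cos 257° = -1.17
Leg 3 (116°, 14.7 km): east 14.7 sin 116° = 13.21, north 14.7 cos 116° = -6.44
Net east component: 6.25 km.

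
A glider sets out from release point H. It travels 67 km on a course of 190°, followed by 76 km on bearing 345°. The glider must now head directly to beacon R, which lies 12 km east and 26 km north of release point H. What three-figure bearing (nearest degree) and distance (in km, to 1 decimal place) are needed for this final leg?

Leg 1 (190°, 67 km): east 67 sin 190° = -11.63, north 67 cos 190° = -65.98
Leg 2 (345°, 76 km): east 76 sin 345° = -19.67, north 76 cos 345° = 73.41
Current position: (-31.30, 7.43). Target: (12, 26). Remaining: Δeast = 43.30, Δnorth = 18.57.
Bearing = atan2(43.30, 18.57) mod 360° = 66.79°; distance = √((43.30)² + (18.57)²) = 47.119 km.

067°, 47.1 km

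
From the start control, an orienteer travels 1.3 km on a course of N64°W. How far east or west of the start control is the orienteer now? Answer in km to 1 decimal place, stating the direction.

Leg 1 (N64°W, 1.3 km): east 1.3 sin 296° = -1.17, north 1.3 cos 296° = 0.57
Net east component: -1.17 km.

1.2 km west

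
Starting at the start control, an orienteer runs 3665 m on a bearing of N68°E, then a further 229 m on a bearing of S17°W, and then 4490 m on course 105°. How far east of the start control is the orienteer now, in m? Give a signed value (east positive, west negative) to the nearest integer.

7668 m

Leg 1 (N68°E, 3665 m): east 3665 sin 68° = 3398.13, north 3665 cos 68° = 1372.93
Leg 2 (S17°W, 229 m): east 229 sin 197° = -66.95, north 229 cos 197° = -218.99
Leg 3 (105°, 4490 m): east 4490 sin 105° = 4337.01, north 4490 cos 105° = -1162.10
Net east component: 7668.18 m.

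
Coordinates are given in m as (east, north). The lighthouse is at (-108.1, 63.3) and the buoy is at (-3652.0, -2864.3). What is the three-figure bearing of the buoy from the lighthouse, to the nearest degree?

230°

Δeast = -3652.0 − -108.1 = -3543.90; Δnorth = -2864.3 − 63.3 = -2927.60.
Bearing = atan2(Δeast, Δnorth) mod 360° = 230.44° ≈ 230°.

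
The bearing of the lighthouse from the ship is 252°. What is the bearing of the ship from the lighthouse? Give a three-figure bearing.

072°

Back-bearing = 252° − 180° = 072°.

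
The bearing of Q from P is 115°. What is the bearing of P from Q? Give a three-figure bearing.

Back-bearing = 115° + 180° = 295°.

295°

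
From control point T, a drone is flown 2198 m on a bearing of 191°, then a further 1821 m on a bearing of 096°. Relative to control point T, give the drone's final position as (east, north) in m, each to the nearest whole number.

(1392, -2348)

Leg 1 (191°, 2198 m): east 2198 sin 191° = -419.40, north 2198 cos 191° = -2157.62
Leg 2 (096°, 1821 m): east 1821 sin 96° = 1811.02, north 1821 cos 96° = -190.35
Summing: 1391.63 m east, -2347.96 m north → (1392, -2348).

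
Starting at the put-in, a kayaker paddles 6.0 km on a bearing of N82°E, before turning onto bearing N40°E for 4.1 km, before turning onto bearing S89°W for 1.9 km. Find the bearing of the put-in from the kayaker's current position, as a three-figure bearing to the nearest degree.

239°

Leg 1 (N82°E, 6.0 km): east 6.0 sin 82° = 5.94, north 6.0 cos 82° = 0.84
Leg 2 (N40°E, 4.1 km): east 4.1 sin 40° = 2.64, north 4.1 cos 40° = 3.14
Leg 3 (S89°W, 1.9 km): east 1.9 sin 269° = -1.90, north 1.9 cos 269° = -0.03
Net displacement: 6.68 east, 3.94 north. Direction back to start is (-6.68, -3.94): bearing = atan2(-6.68, -3.94) mod 360° = 239.44° ≈ 239°.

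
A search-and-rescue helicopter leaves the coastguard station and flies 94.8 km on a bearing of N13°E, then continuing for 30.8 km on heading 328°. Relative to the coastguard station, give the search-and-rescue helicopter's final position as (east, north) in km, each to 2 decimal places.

Leg 1 (N13°E, 94.8 km): east 94.8 sin 13° = 21.33, north 94.8 cos 13° = 92.37
Leg 2 (328°, 30.8 km): east 30.8 sin 328° = -16.32, north 30.8 cos 328° = 26.12
Summing: 5.00 km east, 118.49 km north → (5.00, 118.49).

(5.00, 118.49)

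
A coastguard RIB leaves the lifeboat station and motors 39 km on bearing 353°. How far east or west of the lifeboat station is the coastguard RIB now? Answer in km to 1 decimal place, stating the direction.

4.8 km west

Leg 1 (353°, 39 km): east 39 sin 353° = -4.75, north 39 cos 353° = 38.71
Net east component: -4.75 km.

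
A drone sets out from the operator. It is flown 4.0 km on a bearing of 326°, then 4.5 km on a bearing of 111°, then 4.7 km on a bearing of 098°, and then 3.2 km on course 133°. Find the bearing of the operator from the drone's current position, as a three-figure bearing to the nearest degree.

277°

Leg 1 (326°, 4.0 km): east 4.0 sin 326° = -2.24, north 4.0 cos 326° = 3.32
Leg 2 (111°, 4.5 km): east 4.5 sin 111° = 4.20, north 4.5 cos 111° = -1.61
Leg 3 (098°, 4.7 km): east 4.7 sin 98° = 4.65, north 4.7 cos 98° = -0.65
Leg 4 (133°, 3.2 km): east 3.2 sin 133° = 2.34, north 3.2 cos 133° = -2.18
Net displacement: 8.96 east, -1.13 north. Direction back to start is (-8.96, 1.13): bearing = atan2(-8.96, 1.13) mod 360° = 277.21° ≈ 277°.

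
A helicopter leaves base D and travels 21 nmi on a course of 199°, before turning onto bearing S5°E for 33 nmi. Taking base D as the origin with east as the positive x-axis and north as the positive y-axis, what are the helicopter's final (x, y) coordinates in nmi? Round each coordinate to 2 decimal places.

(-3.96, -52.73)

Leg 1 (199°, 21 nmi): east 21 sin 199° = -6.84, north 21 cos 199° = -19.86
Leg 2 (S5°E, 33 nmi): east 33 sin 175° = 2.88, north 33 cos 175° = -32.87
Summing: -3.96 nmi east, -52.73 nmi north → (-3.96, -52.73).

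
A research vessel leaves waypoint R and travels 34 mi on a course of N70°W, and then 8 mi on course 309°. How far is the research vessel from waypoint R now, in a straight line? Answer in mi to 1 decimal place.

Leg 1 (N70°W, 34 mi): east 34 sin 290° = -31.95, north 34 cos 290° = 11.63
Leg 2 (309°, 8 mi): east 8 sin 309° = -6.22, north 8 cos 309° = 5.03
Net: -38.17 east, 16.66 north. Distance = √((-38.17)² + (16.66)²) = 41.646 mi.

41.6 mi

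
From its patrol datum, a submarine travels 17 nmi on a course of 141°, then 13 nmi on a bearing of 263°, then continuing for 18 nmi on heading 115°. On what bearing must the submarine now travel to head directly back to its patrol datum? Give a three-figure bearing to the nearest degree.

328°

Leg 1 (141°, 17 nmi): east 17 sin 141° = 10.70, north 17 cos 141° = -13.21
Leg 2 (263°, 13 nmi): east 13 sin 263° = -12.90, north 13 cos 263° = -1.58
Leg 3 (115°, 18 nmi): east 18 sin 115° = 16.31, north 18 cos 115° = -7.61
Net displacement: 14.11 east, -22.40 north. Direction back to start is (-14.11, 22.40): bearing = atan2(-14.11, 22.40) mod 360° = 327.80° ≈ 328°.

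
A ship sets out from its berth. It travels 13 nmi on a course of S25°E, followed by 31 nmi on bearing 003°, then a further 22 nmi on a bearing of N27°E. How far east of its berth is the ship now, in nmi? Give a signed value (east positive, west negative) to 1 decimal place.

17.1 nmi

Leg 1 (S25°E, 13 nmi): east 13 sin 155° = 5.49, north 13 cos 155° = -11.78
Leg 2 (003°, 31 nmi): east 31 sin 3° = 1.62, north 31 cos 3° = 30.96
Leg 3 (N27°E, 22 nmi): east 22 sin 27° = 9.99, north 22 cos 27° = 19.60
Net east component: 17.10 nmi.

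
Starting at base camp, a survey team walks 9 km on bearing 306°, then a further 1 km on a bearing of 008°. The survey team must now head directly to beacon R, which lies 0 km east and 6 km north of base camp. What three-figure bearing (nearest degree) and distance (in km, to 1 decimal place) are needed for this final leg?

Leg 1 (306°, 9 km): east 9 sin 306° = -7.28, north 9 cos 306° = 5.29
Leg 2 (008°, 1 km): east 1 sin 8° = 0.14, north 1 cos 8° = 0.99
Current position: (-7.14, 6.28). Target: (0, 6). Remaining: Δeast = 7.14, Δnorth = -0.28.
Bearing = atan2(7.14, -0.28) mod 360° = 92.25°; distance = √((7.14)² + (-0.28)²) = 7.147 km.

092°, 7.1 km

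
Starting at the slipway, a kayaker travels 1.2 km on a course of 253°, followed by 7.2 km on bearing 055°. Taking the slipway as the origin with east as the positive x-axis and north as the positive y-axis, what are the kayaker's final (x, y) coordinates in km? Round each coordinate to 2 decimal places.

Leg 1 (253°, 1.2 km): east 1.2 sin 253° = -1.15, north 1.2 cos 253° = -0.35
Leg 2 (055°, 7.2 km): east 7.2 sin 55° = 5.90, north 7.2 cos 55° = 4.13
Summing: 4.75 km east, 3.78 km north → (4.75, 3.78).

(4.75, 3.78)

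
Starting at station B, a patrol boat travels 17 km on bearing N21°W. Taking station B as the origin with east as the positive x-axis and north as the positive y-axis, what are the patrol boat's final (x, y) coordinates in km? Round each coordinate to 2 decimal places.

Leg 1 (N21°W, 17 km): east 17 sin 339° = -6.09, north 17 cos 339° = 15.87
Summing: -6.09 km east, 15.87 km north → (-6.09, 15.87).

(-6.09, 15.87)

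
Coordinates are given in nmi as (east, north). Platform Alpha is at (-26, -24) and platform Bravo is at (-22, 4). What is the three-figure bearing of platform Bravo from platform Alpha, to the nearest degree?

Δeast = -22 − -26 = 4.00; Δnorth = 4 − -24 = 28.00.
Bearing = atan2(Δeast, Δnorth) mod 360° = 8.13° ≈ 008°.

008°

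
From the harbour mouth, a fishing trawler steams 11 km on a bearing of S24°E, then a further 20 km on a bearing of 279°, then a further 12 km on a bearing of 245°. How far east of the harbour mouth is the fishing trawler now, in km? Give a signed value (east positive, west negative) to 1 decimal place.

-26.2 km

Leg 1 (S24°E, 11 km): east 11 sin 156° = 4.47, north 11 cos 156° = -10.05
Leg 2 (279°, 20 km): east 20 sin 279° = -19.75, north 20 cos 279° = 3.13
Leg 3 (245°, 12 km): east 12 sin 245° = -10.88, north 12 cos 245° = -5.07
Net east component: -26.16 km.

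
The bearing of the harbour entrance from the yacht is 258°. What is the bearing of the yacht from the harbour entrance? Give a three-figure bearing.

Back-bearing = 258° − 180° = 078°.

078°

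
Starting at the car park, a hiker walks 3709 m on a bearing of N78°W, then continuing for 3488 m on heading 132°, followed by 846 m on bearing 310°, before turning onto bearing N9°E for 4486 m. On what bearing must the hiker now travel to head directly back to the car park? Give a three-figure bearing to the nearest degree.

Leg 1 (N78°W, 3709 m): east 3709 sin 282° = -3627.95, north 3709 cos 282° = 771.14
Leg 2 (132°, 3488 m): east 3488 sin 132° = 2592.09, north 3488 cos 132° = -2333.93
Leg 3 (310°, 846 m): east 846 sin 310° = -648.07, north 846 cos 310° = 543.80
Leg 4 (N9°E, 4486 m): east 4486 sin 9° = 701.77, north 4486 cos 9° = 4430.77
Net displacement: -982.17 east, 3411.79 north. Direction back to start is (982.17, -3411.79): bearing = atan2(982.17, -3411.79) mod 360° = 163.94° ≈ 164°.

164°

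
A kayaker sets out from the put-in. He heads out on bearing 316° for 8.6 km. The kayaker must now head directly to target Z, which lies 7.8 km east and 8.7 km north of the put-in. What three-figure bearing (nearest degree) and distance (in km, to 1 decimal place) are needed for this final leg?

080°, 14.0 km

Leg 1 (316°, 8.6 km): east 8.6 sin 316° = -5.97, north 8.6 cos 316° = 6.19
Current position: (-5.97, 6.19). Target: (7.8, 8.7). Remaining: Δeast = 13.77, Δnorth = 2.51.
Bearing = atan2(13.77, 2.51) mod 360° = 79.66°; distance = √((13.77)² + (2.51)²) = 14.002 km.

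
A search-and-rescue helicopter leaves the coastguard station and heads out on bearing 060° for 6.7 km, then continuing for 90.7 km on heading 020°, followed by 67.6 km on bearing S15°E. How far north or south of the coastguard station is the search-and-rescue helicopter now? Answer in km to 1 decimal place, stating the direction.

Leg 1 (060°, 6.7 km): east 6.7 sin 60° = 5.80, north 6.7 cos 60° = 3.35
Leg 2 (020°, 90.7 km): east 90.7 sin 20° = 31.02, north 90.7 cos 20° = 85.23
Leg 3 (S15°E, 67.6 km): east 67.6 sin 165° = 17.50, north 67.6 cos 165° = -65.30
Net north component: 23.28 km.

23.3 km north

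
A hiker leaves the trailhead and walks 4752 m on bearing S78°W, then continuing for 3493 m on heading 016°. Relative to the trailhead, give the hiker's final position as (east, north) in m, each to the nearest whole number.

Leg 1 (S78°W, 4752 m): east 4752 sin 258° = -4648.16, north 4752 cos 258° = -988.00
Leg 2 (016°, 3493 m): east 3493 sin 16° = 962.80, north 3493 cos 16° = 3357.69
Summing: -3685.36 m east, 2369.69 m north → (-3685, 2370).

(-3685, 2370)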